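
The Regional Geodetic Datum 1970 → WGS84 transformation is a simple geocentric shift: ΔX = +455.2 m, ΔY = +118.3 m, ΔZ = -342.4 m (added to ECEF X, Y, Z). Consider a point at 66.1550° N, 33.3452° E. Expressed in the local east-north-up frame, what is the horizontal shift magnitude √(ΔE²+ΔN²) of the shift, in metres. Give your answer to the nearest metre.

566 m

The local east axis at (φ, λ) is (−sin λ, cos λ, 0), so ΔE = −sin(33.3452°)·455.2 + cos(33.3452°)·118.3 = -151.39 m.
The local north axis is (−sin φ cos λ, −sin φ sin λ, cos φ), giving ΔN = -347.804 − 59.477 − 138.420 = -545.70 m.
Horizontal magnitude = √(ΔE² + ΔN²) = √((-151.39)² + (-545.70)²) = 566.31 m.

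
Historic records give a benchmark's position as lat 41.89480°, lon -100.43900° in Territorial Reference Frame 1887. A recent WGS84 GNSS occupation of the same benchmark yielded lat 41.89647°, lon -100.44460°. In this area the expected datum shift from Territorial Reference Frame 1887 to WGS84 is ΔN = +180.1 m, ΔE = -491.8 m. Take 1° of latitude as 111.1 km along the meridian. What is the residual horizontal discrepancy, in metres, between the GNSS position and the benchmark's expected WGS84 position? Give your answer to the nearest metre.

Observed coordinate differences: Δφ = +0.00167°, Δλ = -0.00560°.
Converting to metres (1° lat = 111100 m, cos φ = 0.744372): observed ΔN = 185.5 m, observed ΔE = -463.1 m.
Subtracting the expected shift leaves a residual of 185.5 − (180.1) = 5.4 m north and -463.1 − (-491.8) = 28.7 m east.
Residual distance = √(5.4² + 28.7²) = 29.2 m.

29 m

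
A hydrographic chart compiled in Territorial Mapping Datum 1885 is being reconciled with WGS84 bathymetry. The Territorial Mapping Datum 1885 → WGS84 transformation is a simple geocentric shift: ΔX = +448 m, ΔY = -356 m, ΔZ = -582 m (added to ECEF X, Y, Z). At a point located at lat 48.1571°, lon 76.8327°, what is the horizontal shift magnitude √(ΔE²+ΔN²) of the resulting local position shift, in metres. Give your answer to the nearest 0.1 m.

556.8 m

At φ = 48.1571°, λ = 76.8327°: sin φ = 0.744977, cos φ = 0.667090, sin λ = 0.973709, cos λ = 0.227795.
ΔE = −sin λ·ΔX + cos λ·ΔY = −(0.973709)·(448) + (0.227795)·(-356) = -517.32 m.
ΔN = −sin φ cos λ·ΔX − sin φ sin λ·ΔY + cos φ·ΔZ = −(0.744977)(0.227795)(448) − (0.744977)(0.973709)(-356) + (0.667090)(-582) = -206.03 m.
Horizontal magnitude = √(ΔE² + ΔN²) = √((-517.32)² + (-206.03)²) = 556.84 m.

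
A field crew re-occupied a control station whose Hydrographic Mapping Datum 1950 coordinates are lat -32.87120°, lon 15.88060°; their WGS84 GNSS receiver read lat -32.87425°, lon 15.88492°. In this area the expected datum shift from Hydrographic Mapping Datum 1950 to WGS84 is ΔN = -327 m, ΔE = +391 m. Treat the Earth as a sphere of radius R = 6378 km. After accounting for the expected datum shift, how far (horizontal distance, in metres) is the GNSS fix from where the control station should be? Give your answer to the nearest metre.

18 m

Observed coordinate differences: Δφ = -0.00305°, Δλ = +0.00432°.
Converting to metres (1° lat = 111317 m, cos φ = 0.839893): observed ΔN = -339.5 m, observed ΔE = 403.9 m.
Subtracting the expected shift leaves a residual of -339.5 − (-327) = -12.5 m north and 403.9 − (391) = 12.9 m east.
Residual distance = √((-12.5)² + 12.9²) = 18.0 m.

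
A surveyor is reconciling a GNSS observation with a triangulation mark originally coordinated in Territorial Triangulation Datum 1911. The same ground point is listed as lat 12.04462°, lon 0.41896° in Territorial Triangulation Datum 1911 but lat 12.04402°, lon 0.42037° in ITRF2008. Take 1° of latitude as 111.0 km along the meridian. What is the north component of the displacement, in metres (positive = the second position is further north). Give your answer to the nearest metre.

ΔN = -67 m

Δφ = 12.04402° − 12.04462° = -0.00060°; Δλ = 0.42037° − 0.41896° = +0.00141°.
ΔN = Δφ × 111000 = -66.6 m; ΔE = Δλ × 111000 × cos(12.04462°) = +0.00141 × 111000 × 0.977985 = 153.1 m.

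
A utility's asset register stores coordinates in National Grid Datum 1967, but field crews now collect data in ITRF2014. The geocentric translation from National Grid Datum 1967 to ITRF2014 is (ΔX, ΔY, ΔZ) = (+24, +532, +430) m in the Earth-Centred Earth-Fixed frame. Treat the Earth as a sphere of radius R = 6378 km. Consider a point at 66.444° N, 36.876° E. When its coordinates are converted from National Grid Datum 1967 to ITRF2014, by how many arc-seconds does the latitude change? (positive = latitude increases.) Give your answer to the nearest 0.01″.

Δφ = -4.48″

sin φ = 0.916670, cos φ = 0.399645, sin λ = 0.600085, cos λ = 0.799936.
North component: ΔN = −sin φ cos λ·ΔX − sin φ sin λ·ΔY + cos φ·ΔZ = −(0.916670)(0.799936)(24) − (0.916670)(0.600085)(532) + (0.399645)(430) = -138.39 m.
1° of latitude spans πR/180 = 111317 m, so Δφ = -138.39 / 111317 × 3600 = -4.476″.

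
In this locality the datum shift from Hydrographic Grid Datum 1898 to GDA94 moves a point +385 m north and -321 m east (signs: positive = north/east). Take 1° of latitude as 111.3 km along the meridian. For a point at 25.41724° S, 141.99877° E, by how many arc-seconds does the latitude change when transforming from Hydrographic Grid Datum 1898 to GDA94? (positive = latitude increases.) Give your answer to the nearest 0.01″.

1° of latitude = 111.3 km, so Δφ = 385.0 / 111300 = 0.0034591° = 12.453″.

Δφ = 12.45″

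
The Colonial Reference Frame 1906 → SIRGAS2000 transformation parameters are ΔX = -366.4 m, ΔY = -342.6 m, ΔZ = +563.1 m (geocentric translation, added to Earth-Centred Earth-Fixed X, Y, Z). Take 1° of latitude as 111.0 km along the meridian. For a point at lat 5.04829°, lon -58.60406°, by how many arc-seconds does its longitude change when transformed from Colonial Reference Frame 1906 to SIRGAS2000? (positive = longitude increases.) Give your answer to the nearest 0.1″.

sin φ = 0.087995, cos φ = 0.996121, sin λ = -0.853588, cos λ = 0.520949.
East component: ΔE = −sin λ·ΔX + cos λ·ΔY = −(-0.853588)(-366.4) + (0.520949)(-342.6) = -491.23 m.
1° of latitude spans 111000 m; at latitude φ, 1° of longitude spans that × cos φ = 110569.4 m, so Δλ = -491.23 / 110569.4 × 3600 = -15.994″.

Δλ = -16.0″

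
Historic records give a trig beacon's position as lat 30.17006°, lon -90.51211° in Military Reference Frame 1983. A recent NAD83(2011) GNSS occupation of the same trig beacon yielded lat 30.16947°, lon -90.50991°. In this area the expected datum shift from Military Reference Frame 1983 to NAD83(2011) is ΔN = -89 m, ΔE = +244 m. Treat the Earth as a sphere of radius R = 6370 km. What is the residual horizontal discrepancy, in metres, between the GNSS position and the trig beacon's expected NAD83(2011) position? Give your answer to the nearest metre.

40 m

Observed coordinate differences: Δφ = -0.00059°, Δλ = +0.00220°.
Converting to metres (1° lat = 111177 m, cos φ = 0.864538): observed ΔN = -65.6 m, observed ΔE = 211.5 m.
Subtracting the expected shift leaves a residual of -65.6 − (-89) = 23.4 m north and 211.5 − (244) = -32.5 m east.
Residual distance = √(23.4² + (-32.5)²) = 40.1 m.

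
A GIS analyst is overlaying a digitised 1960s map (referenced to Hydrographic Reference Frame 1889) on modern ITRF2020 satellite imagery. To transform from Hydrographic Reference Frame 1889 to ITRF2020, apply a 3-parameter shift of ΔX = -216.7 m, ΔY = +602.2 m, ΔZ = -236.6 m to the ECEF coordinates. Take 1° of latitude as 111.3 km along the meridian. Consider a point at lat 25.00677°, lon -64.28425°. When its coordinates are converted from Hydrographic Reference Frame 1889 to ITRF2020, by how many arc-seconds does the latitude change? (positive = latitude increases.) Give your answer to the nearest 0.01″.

sin φ = 0.422725, cos φ = 0.906258, sin λ = -0.900958, cos λ = 0.433907.
North component: ΔN = −sin φ cos λ·ΔX − sin φ sin λ·ΔY + cos φ·ΔZ = −(0.422725)(0.433907)(-216.7) − (0.422725)(-0.900958)(602.2) + (0.906258)(-236.6) = 54.68 m.
1° of latitude spans 111300 m, so Δφ = 54.68 / 111300 × 3600 = 1.769″.

Δφ = 1.77″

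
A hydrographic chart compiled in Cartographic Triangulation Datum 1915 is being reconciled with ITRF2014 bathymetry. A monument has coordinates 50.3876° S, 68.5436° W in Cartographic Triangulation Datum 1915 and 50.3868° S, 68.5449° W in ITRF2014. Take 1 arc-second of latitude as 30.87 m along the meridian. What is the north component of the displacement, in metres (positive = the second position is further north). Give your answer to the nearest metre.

Δφ = -50.3868° − -50.3876° = +0.0008°; Δλ = -68.5449° − -68.5436° = -0.0013°.
1° of latitude = 3600 × 30.87 = 111132 m.
ΔN = Δφ × 111132 = 88.9 m; ΔE = Δλ × 111132 × cos(-50.3876°) = -0.0013 × 111132 × 0.637591 = -92.1 m.

ΔN = 89 m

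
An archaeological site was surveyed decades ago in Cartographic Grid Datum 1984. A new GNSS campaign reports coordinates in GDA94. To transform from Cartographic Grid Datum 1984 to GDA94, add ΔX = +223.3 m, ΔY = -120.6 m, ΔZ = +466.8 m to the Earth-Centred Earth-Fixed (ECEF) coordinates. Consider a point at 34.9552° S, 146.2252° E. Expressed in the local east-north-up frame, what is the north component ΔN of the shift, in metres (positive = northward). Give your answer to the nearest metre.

ΔN = 238 m

At φ = -34.9552°, λ = 146.2252°: sin φ = -0.572936, cos φ = 0.819600, sin λ = 0.555930, cos λ = -0.831229.
ΔN = −sin φ cos λ·ΔX − sin φ sin λ·ΔY + cos φ·ΔZ = −(-0.572936)(-0.831229)(223.3) − (-0.572936)(0.555930)(-120.6) + (0.819600)(466.8) = 237.83 m.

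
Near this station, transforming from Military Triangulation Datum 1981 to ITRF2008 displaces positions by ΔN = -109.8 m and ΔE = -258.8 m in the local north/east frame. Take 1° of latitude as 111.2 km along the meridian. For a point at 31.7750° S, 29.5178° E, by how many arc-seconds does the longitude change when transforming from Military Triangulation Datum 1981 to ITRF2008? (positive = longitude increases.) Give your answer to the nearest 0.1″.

At latitude -31.7750°, cos φ = 0.850123.
1° of longitude at this latitude = 111.2 × cos φ = 94.53 km, so Δλ = -258.8 / 94533.6 = -0.0027377° = -9.856″.

Δλ = -9.9″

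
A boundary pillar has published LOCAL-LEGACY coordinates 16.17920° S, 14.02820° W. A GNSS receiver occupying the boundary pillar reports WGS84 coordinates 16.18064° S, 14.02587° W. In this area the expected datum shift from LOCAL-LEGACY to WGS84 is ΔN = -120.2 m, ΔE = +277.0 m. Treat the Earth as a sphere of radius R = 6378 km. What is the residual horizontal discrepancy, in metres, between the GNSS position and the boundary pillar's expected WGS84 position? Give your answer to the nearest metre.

49 m

Observed coordinate differences: Δφ = -0.00144°, Δλ = +0.00233°.
Converting to metres (1° lat = 111317 m, cos φ = 0.960395): observed ΔN = -160.3 m, observed ΔE = 249.1 m.
Subtracting the expected shift leaves a residual of -160.3 − (-120.2) = -40.1 m north and 249.1 − (277.0) = -27.9 m east.
Residual distance = √((-40.1)² + (-27.9)²) = 48.9 m.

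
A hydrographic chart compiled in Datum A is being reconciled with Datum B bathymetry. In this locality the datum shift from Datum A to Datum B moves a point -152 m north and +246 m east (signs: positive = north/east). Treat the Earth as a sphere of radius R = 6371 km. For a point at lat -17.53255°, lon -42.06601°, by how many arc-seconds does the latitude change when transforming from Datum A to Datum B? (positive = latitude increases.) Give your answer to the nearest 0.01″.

On a sphere of radius R, 1 rad of latitude = R, so Δφ = ΔN / R = -152.0 / 6371000 = -2.3858e-05 rad = -4.921″.

Δφ = -4.92″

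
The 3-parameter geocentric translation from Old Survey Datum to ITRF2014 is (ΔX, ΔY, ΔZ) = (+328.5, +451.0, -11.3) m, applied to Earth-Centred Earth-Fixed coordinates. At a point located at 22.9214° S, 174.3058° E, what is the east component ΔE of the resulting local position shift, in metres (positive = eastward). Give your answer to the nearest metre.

ΔE = -481 m

At φ = -22.9214°, λ = 174.3058°: sin φ = -0.389468, cos φ = 0.921040, sin λ = 0.099219, cos λ = -0.995066.
ΔE = −sin λ·ΔX + cos λ·ΔY = −(0.099219)·(328.5) + (-0.995066)·(451.0) = -481.37 m.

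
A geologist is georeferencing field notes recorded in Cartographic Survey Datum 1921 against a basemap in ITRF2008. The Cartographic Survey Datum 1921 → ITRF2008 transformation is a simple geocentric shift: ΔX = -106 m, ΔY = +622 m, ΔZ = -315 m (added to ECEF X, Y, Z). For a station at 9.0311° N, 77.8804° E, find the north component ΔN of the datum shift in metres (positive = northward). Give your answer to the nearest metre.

ΔN = -403 m

The local north axis is (−sin φ cos λ, −sin φ sin λ, cos φ), giving ΔN = 3.493 − 95.460 − 311.095 = -403.06 m.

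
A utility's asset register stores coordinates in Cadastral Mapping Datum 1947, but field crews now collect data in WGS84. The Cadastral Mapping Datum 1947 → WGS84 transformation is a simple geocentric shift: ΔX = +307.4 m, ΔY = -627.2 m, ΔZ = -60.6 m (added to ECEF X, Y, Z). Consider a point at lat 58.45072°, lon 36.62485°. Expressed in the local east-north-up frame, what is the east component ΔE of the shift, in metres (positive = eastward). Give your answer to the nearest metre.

The local east axis at (φ, λ) is (−sin λ, cos λ, 0), so ΔE = −sin(36.62485°)·307.4 + cos(36.62485°)·(-627.2) = -686.75 m.

ΔE = -687 m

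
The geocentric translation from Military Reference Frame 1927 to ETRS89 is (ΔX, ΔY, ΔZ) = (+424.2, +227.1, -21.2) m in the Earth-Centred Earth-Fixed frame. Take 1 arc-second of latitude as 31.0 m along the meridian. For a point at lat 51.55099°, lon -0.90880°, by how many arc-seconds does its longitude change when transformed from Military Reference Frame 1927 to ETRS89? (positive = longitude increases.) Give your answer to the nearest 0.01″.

Δλ = 12.13″

sin φ = 0.783162, cos φ = 0.621818, sin λ = -0.015861, cos λ = 0.999874.
East component: ΔE = −sin λ·ΔX + cos λ·ΔY = −(-0.015861)(424.2) + (0.999874)(227.1) = 233.80 m.
1° of latitude spans 3600 × 31.00 = 111600 m; at latitude φ, 1° of longitude spans that × cos φ = 69394.9 m, so Δλ = 233.80 / 69394.9 × 3600 = 12.129″.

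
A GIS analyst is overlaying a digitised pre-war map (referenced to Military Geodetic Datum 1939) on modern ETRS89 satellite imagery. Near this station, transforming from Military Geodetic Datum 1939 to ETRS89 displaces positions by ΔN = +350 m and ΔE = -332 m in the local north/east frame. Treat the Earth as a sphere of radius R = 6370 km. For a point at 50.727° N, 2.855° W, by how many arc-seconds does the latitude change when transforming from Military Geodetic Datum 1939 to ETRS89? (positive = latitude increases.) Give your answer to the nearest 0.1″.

On a sphere of radius R, 1 rad of latitude = R, so Δφ = ΔN / R = 350.0 / 6370000 = 5.4945e-05 rad = 11.333″.

Δφ = 11.3″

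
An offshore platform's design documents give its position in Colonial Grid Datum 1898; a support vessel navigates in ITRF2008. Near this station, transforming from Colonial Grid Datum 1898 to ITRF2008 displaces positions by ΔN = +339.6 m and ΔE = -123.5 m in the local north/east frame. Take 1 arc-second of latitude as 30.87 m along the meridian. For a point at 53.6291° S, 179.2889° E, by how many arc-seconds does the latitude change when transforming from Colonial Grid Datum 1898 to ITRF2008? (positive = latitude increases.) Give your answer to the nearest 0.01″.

Δφ = 11.00″

1″ of latitude = 30.87 m, so Δφ = 339.6 / 30.87 = 11.001″.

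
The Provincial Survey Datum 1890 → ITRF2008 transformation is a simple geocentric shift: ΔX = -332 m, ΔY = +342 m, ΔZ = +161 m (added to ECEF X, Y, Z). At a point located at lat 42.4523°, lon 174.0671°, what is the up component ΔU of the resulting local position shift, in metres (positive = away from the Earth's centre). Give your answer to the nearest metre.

ΔU = 378 m

At φ = 42.4523°, λ = 174.0671°: sin φ = 0.674976, cos φ = 0.737840, sin λ = 0.103364, cos λ = -0.994644.
ΔU = cos φ cos λ·ΔX + cos φ sin λ·ΔY + sin φ·ΔZ = (0.737840)(-0.994644)(-332) + (0.737840)(0.103364)(342) + (0.674976)(161) = 378.40 m.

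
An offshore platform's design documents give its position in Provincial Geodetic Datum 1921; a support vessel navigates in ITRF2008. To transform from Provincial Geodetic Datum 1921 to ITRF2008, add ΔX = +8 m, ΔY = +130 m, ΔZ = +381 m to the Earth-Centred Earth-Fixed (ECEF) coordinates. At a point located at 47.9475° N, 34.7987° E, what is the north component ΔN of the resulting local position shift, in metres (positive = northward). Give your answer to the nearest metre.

The local north axis is (−sin φ cos λ, −sin φ sin λ, cos φ), giving ΔN = -4.878 − 55.089 + 255.198 = 195.23 m.

ΔN = 195 m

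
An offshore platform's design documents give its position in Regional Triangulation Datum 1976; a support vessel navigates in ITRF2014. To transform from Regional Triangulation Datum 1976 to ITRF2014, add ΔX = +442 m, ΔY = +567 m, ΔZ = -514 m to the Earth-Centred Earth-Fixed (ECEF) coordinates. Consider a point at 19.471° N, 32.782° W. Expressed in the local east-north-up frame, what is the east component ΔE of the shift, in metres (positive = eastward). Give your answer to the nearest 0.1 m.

ΔE = 716.0 m

The local east axis at (φ, λ) is (−sin λ, cos λ, 0), so ΔE = −sin(-32.782°)·442 + cos(-32.782°)·567 = 716.02 m.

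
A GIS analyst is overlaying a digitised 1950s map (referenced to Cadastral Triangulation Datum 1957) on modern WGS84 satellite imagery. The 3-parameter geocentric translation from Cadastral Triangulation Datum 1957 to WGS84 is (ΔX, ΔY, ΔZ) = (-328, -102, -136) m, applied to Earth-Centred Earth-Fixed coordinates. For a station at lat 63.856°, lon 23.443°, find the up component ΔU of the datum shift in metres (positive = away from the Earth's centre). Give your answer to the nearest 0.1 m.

The local up (radial) axis is (cos φ cos λ, cos φ sin λ, sin φ), giving ΔU = -132.596 − 17.880 − 122.086 = -272.56 m.

ΔU = -272.6 m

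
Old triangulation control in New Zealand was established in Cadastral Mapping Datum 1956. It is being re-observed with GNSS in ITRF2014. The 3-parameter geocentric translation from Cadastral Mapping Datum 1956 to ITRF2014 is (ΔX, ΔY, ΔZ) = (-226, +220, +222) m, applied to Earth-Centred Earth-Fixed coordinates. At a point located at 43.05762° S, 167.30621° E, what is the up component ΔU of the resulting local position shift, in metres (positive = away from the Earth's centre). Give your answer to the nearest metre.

At φ = -43.05762°, λ = 167.30621°: sin φ = -0.682734, cos φ = 0.730667, sin λ = 0.219740, cos λ = -0.975558.
ΔU = cos φ cos λ·ΔX + cos φ sin λ·ΔY + sin φ·ΔZ = (0.730667)(-0.975558)(-226) + (0.730667)(0.219740)(220) + (-0.682734)(222) = 44.85 m.

ΔU = 45 m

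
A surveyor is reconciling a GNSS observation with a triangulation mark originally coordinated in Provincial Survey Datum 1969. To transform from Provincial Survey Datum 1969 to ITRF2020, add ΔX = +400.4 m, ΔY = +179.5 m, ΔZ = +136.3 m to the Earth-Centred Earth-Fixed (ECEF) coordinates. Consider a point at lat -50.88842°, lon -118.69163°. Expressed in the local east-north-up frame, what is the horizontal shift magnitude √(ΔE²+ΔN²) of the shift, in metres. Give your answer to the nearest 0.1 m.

323.4 m

The local east axis at (φ, λ) is (−sin λ, cos λ, 0), so ΔE = −sin(-118.69163°)·400.4 + cos(-118.69163°)·179.5 = 265.06 m.
The local north axis is (−sin φ cos λ, −sin φ sin λ, cos φ), giving ΔN = -149.155 − 122.176 + 85.982 = -185.35 m.
Horizontal magnitude = √(ΔE² + ΔN²) = √(265.06² + (-185.35)²) = 323.44 m.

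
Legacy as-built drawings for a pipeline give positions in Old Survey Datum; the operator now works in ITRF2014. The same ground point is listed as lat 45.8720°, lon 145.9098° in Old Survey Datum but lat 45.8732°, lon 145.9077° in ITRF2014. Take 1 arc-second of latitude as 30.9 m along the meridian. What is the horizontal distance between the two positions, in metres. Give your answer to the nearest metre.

Δφ = 45.8732° − 45.8720° = +0.0012°; Δλ = 145.9077° − 145.9098° = -0.0021°.
1° of latitude = 3600 × 30.90 = 111240 m.
ΔN = Δφ × 111240 = 133.5 m; ΔE = Δλ × 111240 × cos(45.8720°) = -0.0021 × 111240 × 0.696264 = -162.6 m.
Distance = √(ΔE² + ΔN²) = √((-162.6)² + 133.5²) = 210.4 m.

210 m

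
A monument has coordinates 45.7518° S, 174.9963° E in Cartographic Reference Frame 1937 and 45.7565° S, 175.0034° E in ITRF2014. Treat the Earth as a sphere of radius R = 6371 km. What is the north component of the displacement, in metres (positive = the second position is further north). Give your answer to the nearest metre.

Δφ = -45.7565° − -45.7518° = -0.0047°; Δλ = 175.0034° − 174.9963° = +0.0071°.
1° along a meridian = πR/180 = 111195 m.
ΔN = Δφ × 111195 = -522.6 m; ΔE = Δλ × 111195 × cos(-45.7518°) = +0.0071 × 111195 × 0.697768 = 550.9 m.

ΔN = -523 m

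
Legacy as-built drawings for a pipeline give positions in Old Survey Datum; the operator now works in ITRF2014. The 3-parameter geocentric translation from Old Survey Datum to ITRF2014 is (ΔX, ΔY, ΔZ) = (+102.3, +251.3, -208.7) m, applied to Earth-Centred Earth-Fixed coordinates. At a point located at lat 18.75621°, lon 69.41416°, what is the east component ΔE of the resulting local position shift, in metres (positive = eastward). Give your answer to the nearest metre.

The local east axis at (φ, λ) is (−sin λ, cos λ, 0), so ΔE = −sin(69.41416°)·102.3 + cos(69.41416°)·251.3 = -7.41 m.

ΔE = -7 m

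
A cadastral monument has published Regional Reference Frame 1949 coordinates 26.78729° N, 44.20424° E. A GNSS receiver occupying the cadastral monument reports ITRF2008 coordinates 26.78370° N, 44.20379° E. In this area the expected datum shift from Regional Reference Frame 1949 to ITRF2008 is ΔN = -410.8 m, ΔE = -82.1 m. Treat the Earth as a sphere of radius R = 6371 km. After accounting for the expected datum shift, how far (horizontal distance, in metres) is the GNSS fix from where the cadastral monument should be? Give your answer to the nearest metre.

39 m

Observed coordinate differences: Δφ = -0.00359°, Δλ = -0.00045°.
Converting to metres (1° lat = 111195 m, cos φ = 0.892686): observed ΔN = -399.2 m, observed ΔE = -44.7 m.
Subtracting the expected shift leaves a residual of -399.2 − (-410.8) = 11.6 m north and -44.7 − (-82.1) = 37.4 m east.
Residual distance = √(11.6² + 37.4²) = 39.2 m.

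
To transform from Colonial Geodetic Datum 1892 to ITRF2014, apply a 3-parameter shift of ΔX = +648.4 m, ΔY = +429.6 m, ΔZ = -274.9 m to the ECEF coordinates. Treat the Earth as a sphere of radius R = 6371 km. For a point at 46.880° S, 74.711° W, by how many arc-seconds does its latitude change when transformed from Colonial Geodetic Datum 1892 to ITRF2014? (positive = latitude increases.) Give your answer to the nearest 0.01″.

Δφ = -11.84″

sin φ = -0.729924, cos φ = 0.683529, sin λ = -0.964608, cos λ = 0.263688.
North component: ΔN = −sin φ cos λ·ΔX − sin φ sin λ·ΔY + cos φ·ΔZ = −(-0.729924)(0.263688)(648.4) − (-0.729924)(-0.964608)(429.6) + (0.683529)(-274.9) = -365.58 m.
1° of latitude spans πR/180 = 111195 m, so Δφ = -365.58 / 111195 × 3600 = -11.836″.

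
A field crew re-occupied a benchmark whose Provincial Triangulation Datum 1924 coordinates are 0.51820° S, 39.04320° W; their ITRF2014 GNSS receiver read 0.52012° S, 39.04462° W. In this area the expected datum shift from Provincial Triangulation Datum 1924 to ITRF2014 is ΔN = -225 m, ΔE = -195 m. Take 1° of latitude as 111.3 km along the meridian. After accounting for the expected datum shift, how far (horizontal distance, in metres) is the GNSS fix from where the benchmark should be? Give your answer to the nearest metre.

39 m

Observed coordinate differences: Δφ = -0.00192°, Δλ = -0.00142°.
Converting to metres (1° lat = 111300 m, cos φ = 0.999959): observed ΔN = -213.7 m, observed ΔE = -158.0 m.
Subtracting the expected shift leaves a residual of -213.7 − (-225) = 11.3 m north and -158.0 − (-195) = 37.0 m east.
Residual distance = √(11.3² + 37.0²) = 38.7 m.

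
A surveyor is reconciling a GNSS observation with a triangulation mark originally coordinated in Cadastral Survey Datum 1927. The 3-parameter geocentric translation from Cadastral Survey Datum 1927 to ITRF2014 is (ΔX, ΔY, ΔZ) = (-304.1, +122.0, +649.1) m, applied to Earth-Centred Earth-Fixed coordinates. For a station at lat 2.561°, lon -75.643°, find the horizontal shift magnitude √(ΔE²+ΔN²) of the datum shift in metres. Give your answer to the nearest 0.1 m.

708.3 m

The local east axis at (φ, λ) is (−sin λ, cos λ, 0), so ΔE = −sin(-75.643°)·(-304.1) + cos(-75.643°)·122.0 = -264.35 m.
The local north axis is (−sin φ cos λ, −sin φ sin λ, cos φ), giving ΔN = 3.369 + 5.281 + 648.452 = 657.10 m.
Horizontal magnitude = √(ΔE² + ΔN²) = √((-264.35)² + 657.10²) = 708.28 m.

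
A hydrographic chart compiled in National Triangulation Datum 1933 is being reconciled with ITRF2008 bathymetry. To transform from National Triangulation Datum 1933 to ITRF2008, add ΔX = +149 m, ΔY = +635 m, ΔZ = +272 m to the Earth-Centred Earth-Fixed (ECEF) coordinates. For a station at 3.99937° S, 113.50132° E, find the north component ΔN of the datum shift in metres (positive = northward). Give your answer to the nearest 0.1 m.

ΔN = 307.8 m

The local north axis is (−sin φ cos λ, −sin φ sin λ, cos φ), giving ΔN = -4.144 + 40.615 + 271.338 = 307.81 m.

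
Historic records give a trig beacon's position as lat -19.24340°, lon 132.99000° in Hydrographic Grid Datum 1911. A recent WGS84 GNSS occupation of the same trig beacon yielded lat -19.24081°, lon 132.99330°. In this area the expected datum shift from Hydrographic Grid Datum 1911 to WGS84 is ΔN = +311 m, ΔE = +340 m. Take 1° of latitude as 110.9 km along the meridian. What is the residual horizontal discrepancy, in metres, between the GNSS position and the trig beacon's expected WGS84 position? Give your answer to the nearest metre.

Observed coordinate differences: Δφ = +0.00259°, Δλ = +0.00330°.
Converting to metres (1° lat = 110900 m, cos φ = 0.944127): observed ΔN = 287.2 m, observed ΔE = 345.5 m.
Subtracting the expected shift leaves a residual of 287.2 − (311) = -23.8 m north and 345.5 − (340) = 5.5 m east.
Residual distance = √((-23.8)² + 5.5²) = 24.4 m.

24 m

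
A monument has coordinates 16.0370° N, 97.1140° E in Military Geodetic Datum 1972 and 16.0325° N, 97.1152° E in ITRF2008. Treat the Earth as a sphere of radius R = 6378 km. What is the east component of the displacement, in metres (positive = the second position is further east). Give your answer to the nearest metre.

ΔE = 128 m

Δφ = 16.0325° − 16.0370° = -0.0045°; Δλ = 97.1152° − 97.1140° = +0.0012°.
1° along a meridian = πR/180 = 111317 m.
ΔN = Δφ × 111317 = -500.9 m; ΔE = Δλ × 111317 × cos(16.0370°) = +0.0012 × 111317 × 0.961083 = 128.4 m.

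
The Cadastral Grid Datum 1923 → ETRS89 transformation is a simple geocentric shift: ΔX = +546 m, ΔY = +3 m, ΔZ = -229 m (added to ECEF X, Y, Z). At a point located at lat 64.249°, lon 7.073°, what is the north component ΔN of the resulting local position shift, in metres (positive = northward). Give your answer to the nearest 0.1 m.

The local north axis is (−sin φ cos λ, −sin φ sin λ, cos φ), giving ΔN = -488.035 − 0.333 − 99.492 = -587.86 m.

ΔN = -587.9 m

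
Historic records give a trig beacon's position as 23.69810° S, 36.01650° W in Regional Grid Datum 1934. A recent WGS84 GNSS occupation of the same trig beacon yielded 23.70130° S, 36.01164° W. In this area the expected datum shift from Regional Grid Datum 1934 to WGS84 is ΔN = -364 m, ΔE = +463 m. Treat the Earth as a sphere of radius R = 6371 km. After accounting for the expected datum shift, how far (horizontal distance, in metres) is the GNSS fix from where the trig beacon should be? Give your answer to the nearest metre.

Observed coordinate differences: Δφ = -0.00320°, Δλ = +0.00486°.
Converting to metres (1° lat = 111195 m, cos φ = 0.915676): observed ΔN = -355.8 m, observed ΔE = 494.8 m.
Subtracting the expected shift leaves a residual of -355.8 − (-364) = 8.2 m north and 494.8 − (463) = 31.8 m east.
Residual distance = √(8.2² + 31.8²) = 32.9 m.

33 m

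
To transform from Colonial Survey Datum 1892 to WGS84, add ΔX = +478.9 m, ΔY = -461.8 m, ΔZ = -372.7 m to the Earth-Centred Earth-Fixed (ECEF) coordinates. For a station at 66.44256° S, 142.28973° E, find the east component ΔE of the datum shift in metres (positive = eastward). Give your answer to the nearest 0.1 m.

The local east axis at (φ, λ) is (−sin λ, cos λ, 0), so ΔE = −sin(142.28973°)·478.9 + cos(142.28973°)·(-461.8) = 72.41 m.

ΔE = 72.4 m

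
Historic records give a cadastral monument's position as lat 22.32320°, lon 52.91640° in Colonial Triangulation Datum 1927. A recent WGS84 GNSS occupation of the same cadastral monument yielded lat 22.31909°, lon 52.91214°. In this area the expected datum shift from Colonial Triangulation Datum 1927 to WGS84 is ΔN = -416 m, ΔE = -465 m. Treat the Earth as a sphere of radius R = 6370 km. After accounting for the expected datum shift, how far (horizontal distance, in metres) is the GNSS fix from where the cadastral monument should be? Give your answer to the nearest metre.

Observed coordinate differences: Δφ = -0.00411°, Δλ = -0.00426°.
Converting to metres (1° lat = 111177 m, cos φ = 0.925056): observed ΔN = -456.9 m, observed ΔE = -438.1 m.
Subtracting the expected shift leaves a residual of -456.9 − (-416) = -40.9 m north and -438.1 − (-465) = 26.9 m east.
Residual distance = √((-40.9)² + 26.9²) = 49.0 m.

49 m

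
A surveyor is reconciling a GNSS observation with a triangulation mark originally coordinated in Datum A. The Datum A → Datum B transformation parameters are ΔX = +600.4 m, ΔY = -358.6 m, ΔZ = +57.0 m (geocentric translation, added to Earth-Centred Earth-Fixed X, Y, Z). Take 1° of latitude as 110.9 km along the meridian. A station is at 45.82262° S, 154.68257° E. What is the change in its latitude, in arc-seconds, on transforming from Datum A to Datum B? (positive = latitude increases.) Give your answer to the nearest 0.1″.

sin φ = -0.717186, cos φ = 0.696882, sin λ = 0.427633, cos λ = -0.903953.
North component: ΔN = −sin φ cos λ·ΔX − sin φ sin λ·ΔY + cos φ·ΔZ = −(-0.717186)(-0.903953)(600.4) − (-0.717186)(0.427633)(-358.6) + (0.696882)(57.0) = -459.50 m.
1° of latitude spans 110900 m, so Δφ = -459.50 / 110900 × 3600 = -14.916″.

Δφ = -14.9″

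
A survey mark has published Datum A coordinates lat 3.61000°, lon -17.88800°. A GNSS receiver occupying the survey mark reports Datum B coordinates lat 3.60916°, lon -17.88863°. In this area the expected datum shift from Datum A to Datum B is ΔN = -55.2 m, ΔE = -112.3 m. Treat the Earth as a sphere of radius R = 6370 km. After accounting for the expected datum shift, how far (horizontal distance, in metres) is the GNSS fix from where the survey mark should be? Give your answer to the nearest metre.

57 m

Observed coordinate differences: Δφ = -0.00084°, Δλ = -0.00063°.
Converting to metres (1° lat = 111177 m, cos φ = 0.998016): observed ΔN = -93.4 m, observed ΔE = -69.9 m.
Subtracting the expected shift leaves a residual of -93.4 − (-55.2) = -38.2 m north and -69.9 − (-112.3) = 42.4 m east.
Residual distance = √((-38.2)² + 42.4²) = 57.1 m.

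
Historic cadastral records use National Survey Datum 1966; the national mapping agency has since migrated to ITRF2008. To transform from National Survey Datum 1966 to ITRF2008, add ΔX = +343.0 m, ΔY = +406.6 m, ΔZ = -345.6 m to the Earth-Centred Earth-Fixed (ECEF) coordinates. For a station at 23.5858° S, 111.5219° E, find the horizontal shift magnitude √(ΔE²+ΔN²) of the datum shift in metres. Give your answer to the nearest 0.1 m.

At φ = -23.5858°, λ = 111.5219°: sin φ = -0.400122, cos φ = 0.916462, sin λ = 0.930277, cos λ = -0.366857.
ΔE = −sin λ·ΔX + cos λ·ΔY = −(0.930277)·(343.0) + (-0.366857)·(406.6) = -468.25 m.
ΔN = −sin φ cos λ·ΔX − sin φ sin λ·ΔY + cos φ·ΔZ = −(-0.400122)(-0.366857)(343.0) − (-0.400122)(0.930277)(406.6) + (0.916462)(-345.6) = -215.73 m.
Horizontal magnitude = √(ΔE² + ΔN²) = √((-468.25)² + (-215.73)²) = 515.56 m.

515.6 m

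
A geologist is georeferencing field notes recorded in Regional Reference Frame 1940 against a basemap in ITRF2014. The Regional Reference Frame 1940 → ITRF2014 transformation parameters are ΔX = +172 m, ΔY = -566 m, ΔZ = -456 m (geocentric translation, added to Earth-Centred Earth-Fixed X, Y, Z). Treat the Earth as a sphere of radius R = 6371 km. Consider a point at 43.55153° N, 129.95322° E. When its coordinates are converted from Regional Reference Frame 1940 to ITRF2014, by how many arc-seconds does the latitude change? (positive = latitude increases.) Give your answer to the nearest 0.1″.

sin φ = 0.689007, cos φ = 0.724755, sin λ = 0.766569, cos λ = -0.642162.
North component: ΔN = −sin φ cos λ·ΔX − sin φ sin λ·ΔY + cos φ·ΔZ = −(0.689007)(-0.642162)(172) − (0.689007)(0.766569)(-566) + (0.724755)(-456) = 44.56 m.
1° of latitude spans πR/180 = 111195 m, so Δφ = 44.56 / 111195 × 3600 = 1.443″.

Δφ = 1.4″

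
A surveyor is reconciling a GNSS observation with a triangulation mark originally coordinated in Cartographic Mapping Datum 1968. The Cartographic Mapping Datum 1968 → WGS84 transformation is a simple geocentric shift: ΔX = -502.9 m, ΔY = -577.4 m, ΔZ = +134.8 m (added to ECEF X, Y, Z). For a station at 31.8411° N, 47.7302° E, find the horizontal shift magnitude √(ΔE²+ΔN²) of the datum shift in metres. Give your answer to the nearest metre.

519 m

The local east axis at (φ, λ) is (−sin λ, cos λ, 0), so ΔE = −sin(47.7302°)·(-502.9) + cos(47.7302°)·(-577.4) = -16.23 m.
The local north axis is (−sin φ cos λ, −sin φ sin λ, cos φ), giving ΔN = 178.455 + 225.412 + 114.515 = 518.38 m.
Horizontal magnitude = √(ΔE² + ΔN²) = √((-16.23)² + 518.38²) = 518.64 m.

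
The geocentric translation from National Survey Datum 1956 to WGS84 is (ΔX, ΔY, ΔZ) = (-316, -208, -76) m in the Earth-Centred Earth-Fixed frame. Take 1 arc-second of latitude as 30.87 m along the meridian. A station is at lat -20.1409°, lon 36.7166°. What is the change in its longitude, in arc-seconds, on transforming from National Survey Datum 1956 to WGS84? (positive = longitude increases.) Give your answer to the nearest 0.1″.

Δλ = 0.8″

sin φ = -0.344330, cos φ = 0.938849, sin λ = 0.597857, cos λ = 0.801602.
East component: ΔE = −sin λ·ΔX + cos λ·ΔY = −(0.597857)(-316) + (0.801602)(-208) = 22.19 m.
1° of latitude spans 3600 × 30.87 = 111132 m; at latitude φ, 1° of longitude spans that × cos φ = 104336.1 m, so Δλ = 22.19 / 104336.1 × 3600 = 0.766″.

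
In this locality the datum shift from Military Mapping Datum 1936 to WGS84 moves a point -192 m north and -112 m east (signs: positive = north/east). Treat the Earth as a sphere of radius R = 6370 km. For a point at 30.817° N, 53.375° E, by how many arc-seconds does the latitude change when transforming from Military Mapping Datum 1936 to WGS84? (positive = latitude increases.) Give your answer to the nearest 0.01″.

Δφ = -6.22″

On a sphere of radius R, 1 rad of latitude = R, so Δφ = ΔN / R = -192.0 / 6370000 = -3.0141e-05 rad = -6.217″.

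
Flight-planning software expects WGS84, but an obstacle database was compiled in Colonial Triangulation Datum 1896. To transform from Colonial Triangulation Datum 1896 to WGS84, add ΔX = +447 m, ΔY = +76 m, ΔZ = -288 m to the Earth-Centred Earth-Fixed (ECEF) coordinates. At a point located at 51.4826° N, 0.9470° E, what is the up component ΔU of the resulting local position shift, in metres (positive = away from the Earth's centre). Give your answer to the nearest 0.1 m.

At φ = 51.4826°, λ = 0.9470°: sin φ = 0.782419, cos φ = 0.622752, sin λ = 0.016528, cos λ = 0.999863.
ΔU = cos φ cos λ·ΔX + cos φ sin λ·ΔY + sin φ·ΔZ = (0.622752)(0.999863)(447) + (0.622752)(0.016528)(76) + (0.782419)(-288) = 53.78 m.

ΔU = 53.8 m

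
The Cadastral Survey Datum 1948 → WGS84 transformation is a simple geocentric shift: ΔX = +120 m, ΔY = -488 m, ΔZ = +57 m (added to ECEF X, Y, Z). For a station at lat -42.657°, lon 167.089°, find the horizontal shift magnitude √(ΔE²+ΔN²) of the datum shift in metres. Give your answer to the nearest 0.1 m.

The local east axis at (φ, λ) is (−sin λ, cos λ, 0), so ΔE = −sin(167.089°)·120 + cos(167.089°)·(-488) = 448.85 m.
The local north axis is (−sin φ cos λ, −sin φ sin λ, cos φ), giving ΔN = -79.257 − 73.885 + 41.919 = -111.22 m.
Horizontal magnitude = √(ΔE² + ΔN²) = √(448.85² + (-111.22)²) = 462.42 m.

462.4 m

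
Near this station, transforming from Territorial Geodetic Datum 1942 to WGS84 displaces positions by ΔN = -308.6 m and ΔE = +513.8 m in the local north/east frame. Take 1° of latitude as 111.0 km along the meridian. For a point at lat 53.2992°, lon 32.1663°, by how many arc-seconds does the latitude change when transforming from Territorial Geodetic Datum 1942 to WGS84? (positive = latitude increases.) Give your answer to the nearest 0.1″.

1° of latitude = 111.0 km, so Δφ = -308.6 / 111000 = -0.0027802° = -10.009″.

Δφ = -10.0″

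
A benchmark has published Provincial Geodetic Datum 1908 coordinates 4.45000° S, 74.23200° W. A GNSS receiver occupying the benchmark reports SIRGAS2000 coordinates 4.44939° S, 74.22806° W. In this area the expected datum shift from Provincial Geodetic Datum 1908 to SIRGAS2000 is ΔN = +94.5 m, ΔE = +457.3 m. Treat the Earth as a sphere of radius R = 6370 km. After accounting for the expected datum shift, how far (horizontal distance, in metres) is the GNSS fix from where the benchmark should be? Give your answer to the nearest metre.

Observed coordinate differences: Δφ = +0.00061°, Δλ = +0.00394°.
Converting to metres (1° lat = 111177 m, cos φ = 0.996985): observed ΔN = 67.8 m, observed ΔE = 436.7 m.
Subtracting the expected shift leaves a residual of 67.8 − (94.5) = -26.7 m north and 436.7 − (457.3) = -20.6 m east.
Residual distance = √((-26.7)² + (-20.6)²) = 33.7 m.

34 m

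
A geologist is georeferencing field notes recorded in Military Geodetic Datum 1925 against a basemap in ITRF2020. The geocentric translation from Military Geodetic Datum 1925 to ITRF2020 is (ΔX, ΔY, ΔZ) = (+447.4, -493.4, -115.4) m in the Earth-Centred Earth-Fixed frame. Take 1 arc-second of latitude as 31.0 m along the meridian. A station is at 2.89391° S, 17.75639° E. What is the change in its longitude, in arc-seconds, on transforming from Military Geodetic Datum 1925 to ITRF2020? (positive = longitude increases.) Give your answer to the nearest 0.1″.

sin φ = -0.050487, cos φ = 0.998725, sin λ = 0.304971, cos λ = 0.952362.
East component: ΔE = −sin λ·ΔX + cos λ·ΔY = −(0.304971)(447.4) + (0.952362)(-493.4) = -606.34 m.
1° of latitude spans 3600 × 31.00 = 111600 m; at latitude φ, 1° of longitude spans that × cos φ = 111457.7 m, so Δλ = -606.34 / 111457.7 × 3600 = -19.584″.

Δλ = -19.6″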